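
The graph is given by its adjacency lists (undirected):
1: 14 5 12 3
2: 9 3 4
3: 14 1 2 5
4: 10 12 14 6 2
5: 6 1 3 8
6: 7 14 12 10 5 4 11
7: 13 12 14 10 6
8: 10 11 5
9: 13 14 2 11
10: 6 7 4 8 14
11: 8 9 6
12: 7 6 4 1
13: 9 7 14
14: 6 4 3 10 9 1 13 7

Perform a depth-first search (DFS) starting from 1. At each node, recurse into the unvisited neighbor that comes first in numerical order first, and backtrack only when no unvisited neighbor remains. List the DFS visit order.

1 -> 3 -> 2 -> 4 -> 6 -> 5 -> 8 -> 10 -> 7 -> 12 -> 13 -> 9 -> 11 -> 14

Visit 1
1 → 3
3 → 2
2 → 4
4 → 6
6 → 5
5 → 8
8 → 10
10 → 7
7 → 12
7 → 13
13 → 9
9 → 11
9 → 14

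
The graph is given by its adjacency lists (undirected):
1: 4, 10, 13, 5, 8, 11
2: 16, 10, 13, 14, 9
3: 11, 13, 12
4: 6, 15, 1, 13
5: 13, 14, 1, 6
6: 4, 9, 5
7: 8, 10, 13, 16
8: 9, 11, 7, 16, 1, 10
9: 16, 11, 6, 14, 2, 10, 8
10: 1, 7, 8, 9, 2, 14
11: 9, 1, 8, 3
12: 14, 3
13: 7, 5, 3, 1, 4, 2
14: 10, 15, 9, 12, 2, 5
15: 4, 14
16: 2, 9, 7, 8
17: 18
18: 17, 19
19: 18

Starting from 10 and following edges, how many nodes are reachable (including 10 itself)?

BFS from 10 visits: 10, 1, 2, 7, 8, 9, 14, 4, 5, 11, 13, 16, 6, 12, 15, 3
Reachable nodes: 16 of 19 total.

16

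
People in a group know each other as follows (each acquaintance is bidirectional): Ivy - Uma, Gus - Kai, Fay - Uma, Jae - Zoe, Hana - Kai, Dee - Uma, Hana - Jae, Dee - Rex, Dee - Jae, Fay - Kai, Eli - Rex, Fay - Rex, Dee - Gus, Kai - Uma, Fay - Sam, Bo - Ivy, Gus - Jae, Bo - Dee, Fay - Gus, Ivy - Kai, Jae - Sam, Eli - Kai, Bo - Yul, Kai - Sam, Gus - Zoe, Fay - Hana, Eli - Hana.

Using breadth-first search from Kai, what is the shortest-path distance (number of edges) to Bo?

2

Level 0: Kai
Level 1: Eli, Fay, Gus, Hana, Ivy, Sam, Uma
Level 2: Bo, Dee, Jae, Rex, Zoe
Level 3: Yul
Bo first appears at level 2.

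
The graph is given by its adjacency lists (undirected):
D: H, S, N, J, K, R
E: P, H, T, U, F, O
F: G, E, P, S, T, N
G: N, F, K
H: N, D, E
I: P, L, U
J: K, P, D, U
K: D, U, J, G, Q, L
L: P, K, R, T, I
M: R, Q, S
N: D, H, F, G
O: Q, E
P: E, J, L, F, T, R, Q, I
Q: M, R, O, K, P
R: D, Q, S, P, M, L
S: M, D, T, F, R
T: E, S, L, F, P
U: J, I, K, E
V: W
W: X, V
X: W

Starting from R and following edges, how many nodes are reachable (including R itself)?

18

BFS from R visits: R, D, L, M, P, Q, S, H, J, K, N, I, T, E, F, O, U, G
Reachable nodes: 18 of 21 total.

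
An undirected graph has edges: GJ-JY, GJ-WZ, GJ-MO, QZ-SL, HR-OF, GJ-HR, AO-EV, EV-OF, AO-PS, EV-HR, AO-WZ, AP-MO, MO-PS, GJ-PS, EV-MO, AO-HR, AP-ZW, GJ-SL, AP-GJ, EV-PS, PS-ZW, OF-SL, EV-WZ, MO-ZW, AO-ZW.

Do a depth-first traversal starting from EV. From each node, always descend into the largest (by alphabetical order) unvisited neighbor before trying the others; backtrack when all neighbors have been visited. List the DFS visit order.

EV WZ GJ SL QZ OF HR AO ZW PS MO AP JY

Visit EV
EV → WZ
WZ → GJ
GJ → SL
SL → QZ
SL → OF
OF → HR
HR → AO
AO → ZW
ZW → PS
PS → MO
MO → AP
GJ → JY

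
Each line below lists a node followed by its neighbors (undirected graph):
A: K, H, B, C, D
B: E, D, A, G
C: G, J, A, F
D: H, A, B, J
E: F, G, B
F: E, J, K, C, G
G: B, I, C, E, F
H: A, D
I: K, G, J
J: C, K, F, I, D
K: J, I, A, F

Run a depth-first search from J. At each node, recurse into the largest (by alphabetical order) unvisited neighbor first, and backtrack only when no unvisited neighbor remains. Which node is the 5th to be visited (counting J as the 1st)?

Visit J
J → K
K → I
I → G
G → F
F → E
E → B
B → D
D → H
H → A
A → C

Visit order: J, K, I, G, F, E, B, D, H, A, C

F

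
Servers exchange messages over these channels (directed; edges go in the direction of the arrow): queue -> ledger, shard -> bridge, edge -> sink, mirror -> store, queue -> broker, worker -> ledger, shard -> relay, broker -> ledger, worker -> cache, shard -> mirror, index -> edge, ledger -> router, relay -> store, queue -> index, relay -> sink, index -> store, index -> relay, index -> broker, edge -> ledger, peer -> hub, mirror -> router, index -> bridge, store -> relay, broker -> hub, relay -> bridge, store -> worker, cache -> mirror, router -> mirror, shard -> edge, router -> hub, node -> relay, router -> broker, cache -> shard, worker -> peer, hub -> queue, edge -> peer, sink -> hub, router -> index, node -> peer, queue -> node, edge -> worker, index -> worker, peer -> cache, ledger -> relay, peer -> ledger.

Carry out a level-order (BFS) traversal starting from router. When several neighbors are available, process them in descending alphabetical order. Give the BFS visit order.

Visit router; enqueue mirror, index, hub, broker → queue [mirror, index, hub, broker]
Visit mirror; enqueue store → queue [index, hub, broker, store]
Visit index; enqueue worker, relay, edge, bridge → queue [hub, broker, store, worker, relay, edge, bridge]
Visit hub; enqueue queue → queue [broker, store, worker, relay, edge, bridge, queue]
Visit broker; enqueue ledger → queue [store, worker, relay, edge, bridge, queue, ledger]
Visit store → queue [worker, relay, edge, bridge, queue, ledger]
Visit worker; enqueue peer, cache → queue [relay, edge, bridge, queue, ledger, peer, cache]
Visit relay; enqueue sink → queue [edge, bridge, queue, ledger, peer, cache, sink]
Visit edge → queue [bridge, queue, ledger, peer, cache, sink]
Visit bridge → queue [queue, ledger, peer, cache, sink]
Visit queue; enqueue node → queue [ledger, peer, cache, sink, node]
Visit ledger → queue [peer, cache, sink, node]
Visit peer → queue [cache, sink, node]
Visit cache; enqueue shard → queue [sink, node, shard]
Visit sink → queue [node, shard]
Visit node → queue [shard]
Visit shard → queue []

router mirror index hub broker store worker relay edge bridge queue ledger peer cache sink node shard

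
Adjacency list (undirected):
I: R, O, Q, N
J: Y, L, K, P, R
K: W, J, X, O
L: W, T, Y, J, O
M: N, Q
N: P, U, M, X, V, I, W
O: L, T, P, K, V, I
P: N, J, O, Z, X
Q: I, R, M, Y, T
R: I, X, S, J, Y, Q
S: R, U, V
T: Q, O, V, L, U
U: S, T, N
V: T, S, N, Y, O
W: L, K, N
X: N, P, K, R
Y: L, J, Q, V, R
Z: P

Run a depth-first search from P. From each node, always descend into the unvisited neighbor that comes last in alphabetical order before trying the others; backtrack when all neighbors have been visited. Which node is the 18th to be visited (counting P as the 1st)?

M

Visit P
P → Z
P → X
X → R
R → Y
Y → V
V → T
T → U
U → S
U → N
N → W
W → L
L → O
O → K
K → J
O → I
I → Q
Q → M

Visit order: P, Z, X, R, Y, V, T, U, S, N, W, L, O, K, J, I, Q, M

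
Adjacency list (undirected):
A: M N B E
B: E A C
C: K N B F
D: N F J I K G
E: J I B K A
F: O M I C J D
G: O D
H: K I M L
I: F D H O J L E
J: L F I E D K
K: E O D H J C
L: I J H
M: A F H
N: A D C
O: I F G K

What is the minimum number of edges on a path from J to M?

Level 0: J
Level 1: D, E, F, I, K, L
Level 2: A, B, C, G, H, M, N, O
M first appears at level 2.

2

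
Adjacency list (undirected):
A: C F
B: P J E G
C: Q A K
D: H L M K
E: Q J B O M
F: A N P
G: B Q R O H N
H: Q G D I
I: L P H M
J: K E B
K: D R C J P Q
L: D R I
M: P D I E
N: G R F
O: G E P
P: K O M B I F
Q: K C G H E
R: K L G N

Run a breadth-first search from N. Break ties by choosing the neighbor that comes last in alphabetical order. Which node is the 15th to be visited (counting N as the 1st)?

Visit N; enqueue R, G, F → queue [R, G, F]
Visit R; enqueue L, K → queue [G, F, L, K]
Visit G; enqueue Q, O, H, B → queue [F, L, K, Q, O, H, B]
Visit F; enqueue P, A → queue [L, K, Q, O, H, B, P, A]
Visit L; enqueue I, D → queue [K, Q, O, H, B, P, A, I, D]
Visit K; enqueue J, C → queue [Q, O, H, B, P, A, I, D, J, C]
Visit Q; enqueue E → queue [O, H, B, P, A, I, D, J, C, E]
Visit O → queue [H, B, P, A, I, D, J, C, E]
Visit H → queue [B, P, A, I, D, J, C, E]
Visit B → queue [P, A, I, D, J, C, E]
Visit P; enqueue M → queue [A, I, D, J, C, E, M]
Visit A → queue [I, D, J, C, E, M]
Visit I → queue [D, J, C, E, M]
Visit D → queue [J, C, E, M]
Visit J → queue [C, E, M]
Visit C → queue [E, M]
Visit E → queue [M]
Visit M → queue []

Visit order: N, R, G, F, L, K, Q, O, H, B, P, A, I, D, J, C, E, M

J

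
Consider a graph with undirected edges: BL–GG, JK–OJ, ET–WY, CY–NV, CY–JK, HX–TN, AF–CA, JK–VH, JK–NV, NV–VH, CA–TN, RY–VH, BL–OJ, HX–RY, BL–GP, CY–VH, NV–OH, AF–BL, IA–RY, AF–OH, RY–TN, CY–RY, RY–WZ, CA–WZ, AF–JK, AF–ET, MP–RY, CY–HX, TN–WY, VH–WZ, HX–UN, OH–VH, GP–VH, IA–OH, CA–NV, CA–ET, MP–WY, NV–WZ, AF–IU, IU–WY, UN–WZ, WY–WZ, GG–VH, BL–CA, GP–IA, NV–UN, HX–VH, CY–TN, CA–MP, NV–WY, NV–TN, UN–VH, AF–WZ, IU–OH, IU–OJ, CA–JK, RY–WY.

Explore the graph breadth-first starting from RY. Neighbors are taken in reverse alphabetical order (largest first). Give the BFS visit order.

RY -> WZ -> WY -> VH -> TN -> MP -> IA -> HX -> CY -> UN -> NV -> CA -> AF -> IU -> ET -> OH -> JK -> GP -> GG -> BL -> OJ

Visit RY; enqueue WZ, WY, VH, TN, MP, IA, HX, CY → queue [WZ, WY, VH, TN, MP, IA, HX, CY]
Visit WZ; enqueue UN, NV, CA, AF → queue [WY, VH, TN, MP, IA, HX, CY, UN, NV, CA, AF]
Visit WY; enqueue IU, ET → queue [VH, TN, MP, IA, HX, CY, UN, NV, CA, AF, IU, ET]
Visit VH; enqueue OH, JK, GP, GG → queue [TN, MP, IA, HX, CY, UN, NV, CA, AF, IU, ET, OH, JK, GP, GG]
Visit TN → queue [MP, IA, HX, CY, UN, NV, CA, AF, IU, ET, OH, JK, GP, GG]
Visit MP → queue [IA, HX, CY, UN, NV, CA, AF, IU, ET, OH, JK, GP, GG]
Visit IA → queue [HX, CY, UN, NV, CA, AF, IU, ET, OH, JK, GP, GG]
Visit HX → queue [CY, UN, NV, CA, AF, IU, ET, OH, JK, GP, GG]
Visit CY → queue [UN, NV, CA, AF, IU, ET, OH, JK, GP, GG]
Visit UN → queue [NV, CA, AF, IU, ET, OH, JK, GP, GG]
Visit NV → queue [CA, AF, IU, ET, OH, JK, GP, GG]
Visit CA; enqueue BL → queue [AF, IU, ET, OH, JK, GP, GG, BL]
Visit AF → queue [IU, ET, OH, JK, GP, GG, BL]
Visit IU; enqueue OJ → queue [ET, OH, JK, GP, GG, BL, OJ]
Visit ET → queue [OH, JK, GP, GG, BL, OJ]
Visit OH → queue [JK, GP, GG, BL, OJ]
Visit JK → queue [GP, GG, BL, OJ]
Visit GP → queue [GG, BL, OJ]
Visit GG → queue [BL, OJ]
Visit BL → queue [OJ]
Visit OJ → queue []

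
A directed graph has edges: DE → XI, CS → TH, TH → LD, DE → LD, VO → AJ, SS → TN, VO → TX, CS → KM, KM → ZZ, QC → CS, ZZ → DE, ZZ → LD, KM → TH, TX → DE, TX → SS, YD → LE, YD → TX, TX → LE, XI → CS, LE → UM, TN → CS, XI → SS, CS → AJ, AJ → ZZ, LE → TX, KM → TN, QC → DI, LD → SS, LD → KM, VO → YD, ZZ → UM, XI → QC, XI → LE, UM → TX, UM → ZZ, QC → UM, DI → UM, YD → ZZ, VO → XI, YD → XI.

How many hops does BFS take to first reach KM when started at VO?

3

Level 0: VO
Level 1: AJ, TX, XI, YD
Level 2: CS, DE, LE, QC, SS, ZZ
Level 3: DI, KM, LD, TH, TN, UM
KM first appears at level 3.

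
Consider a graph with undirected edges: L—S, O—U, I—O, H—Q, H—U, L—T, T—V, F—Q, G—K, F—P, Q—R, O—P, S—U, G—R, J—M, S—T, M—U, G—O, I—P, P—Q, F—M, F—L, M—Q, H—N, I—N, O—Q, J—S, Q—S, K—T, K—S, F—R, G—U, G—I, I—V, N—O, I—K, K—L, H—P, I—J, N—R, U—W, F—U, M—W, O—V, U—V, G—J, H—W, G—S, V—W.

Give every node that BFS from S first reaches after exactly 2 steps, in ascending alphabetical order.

F, H, I, M, O, P, R, V, W

Level 0: S
Level 1: G, J, K, L, Q, T, U
Level 2: F, H, I, M, O, P, R, V, W
Level 3: N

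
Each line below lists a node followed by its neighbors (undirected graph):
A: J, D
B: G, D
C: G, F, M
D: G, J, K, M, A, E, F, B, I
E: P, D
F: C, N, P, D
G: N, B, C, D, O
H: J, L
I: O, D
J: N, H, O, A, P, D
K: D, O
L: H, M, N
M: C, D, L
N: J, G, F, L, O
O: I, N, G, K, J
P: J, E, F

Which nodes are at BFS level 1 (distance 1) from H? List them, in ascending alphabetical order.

J, L

Level 0: H
Level 1: J, L
Level 2: A, D, M, N, O, P
Level 3: B, C, E, F, G, I, K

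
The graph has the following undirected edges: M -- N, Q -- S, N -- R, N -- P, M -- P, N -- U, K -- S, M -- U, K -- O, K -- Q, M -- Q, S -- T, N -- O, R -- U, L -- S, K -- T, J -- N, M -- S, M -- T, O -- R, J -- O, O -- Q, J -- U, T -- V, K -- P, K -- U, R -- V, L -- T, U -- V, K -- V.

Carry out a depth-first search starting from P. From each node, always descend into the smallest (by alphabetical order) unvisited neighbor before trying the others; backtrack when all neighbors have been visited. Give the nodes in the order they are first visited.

P, K, O, J, N, M, Q, S, L, T, V, R, U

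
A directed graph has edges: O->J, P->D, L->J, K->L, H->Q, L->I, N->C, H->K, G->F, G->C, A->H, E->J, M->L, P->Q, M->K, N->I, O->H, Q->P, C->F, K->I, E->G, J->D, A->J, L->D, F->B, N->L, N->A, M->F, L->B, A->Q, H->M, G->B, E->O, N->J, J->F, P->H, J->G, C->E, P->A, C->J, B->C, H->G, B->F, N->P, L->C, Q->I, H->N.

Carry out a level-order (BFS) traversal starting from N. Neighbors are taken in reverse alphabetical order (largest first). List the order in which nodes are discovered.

Visit N; enqueue P, L, J, I, C, A → queue [P, L, J, I, C, A]
Visit P; enqueue Q, H, D → queue [L, J, I, C, A, Q, H, D]
Visit L; enqueue B → queue [J, I, C, A, Q, H, D, B]
Visit J; enqueue G, F → queue [I, C, A, Q, H, D, B, G, F]
Visit I → queue [C, A, Q, H, D, B, G, F]
Visit C; enqueue E → queue [A, Q, H, D, B, G, F, E]
Visit A → queue [Q, H, D, B, G, F, E]
Visit Q → queue [H, D, B, G, F, E]
Visit H; enqueue M, K → queue [D, B, G, F, E, M, K]
Visit D → queue [B, G, F, E, M, K]
Visit B → queue [G, F, E, M, K]
Visit G → queue [F, E, M, K]
Visit F → queue [E, M, K]
Visit E; enqueue O → queue [M, K, O]
Visit M → queue [K, O]
Visit K → queue [O]
Visit O → queue []

N → P → L → J → I → C → A → Q → H → D → B → G → F → E → M → K → O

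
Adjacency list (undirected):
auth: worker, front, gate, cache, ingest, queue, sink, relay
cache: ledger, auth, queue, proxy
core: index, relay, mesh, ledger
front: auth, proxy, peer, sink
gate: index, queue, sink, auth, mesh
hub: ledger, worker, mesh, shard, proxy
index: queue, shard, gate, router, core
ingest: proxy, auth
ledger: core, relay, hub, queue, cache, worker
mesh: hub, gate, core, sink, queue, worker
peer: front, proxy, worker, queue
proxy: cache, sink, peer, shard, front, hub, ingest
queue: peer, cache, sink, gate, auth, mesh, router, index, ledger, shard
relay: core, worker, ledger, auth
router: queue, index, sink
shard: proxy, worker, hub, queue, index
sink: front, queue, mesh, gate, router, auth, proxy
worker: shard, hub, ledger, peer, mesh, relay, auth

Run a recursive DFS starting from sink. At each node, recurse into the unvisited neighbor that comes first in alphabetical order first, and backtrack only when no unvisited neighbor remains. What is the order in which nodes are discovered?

Visit sink
sink → auth
auth → cache
cache → ledger
ledger → core
core → index
index → gate
gate → mesh
mesh → hub
hub → proxy
proxy → front
front → peer
peer → queue
queue → router
queue → shard
shard → worker
worker → relay
proxy → ingest

sink → auth → cache → ledger → core → index → gate → mesh → hub → proxy → front → peer → queue → router → shard → worker → relay → ingest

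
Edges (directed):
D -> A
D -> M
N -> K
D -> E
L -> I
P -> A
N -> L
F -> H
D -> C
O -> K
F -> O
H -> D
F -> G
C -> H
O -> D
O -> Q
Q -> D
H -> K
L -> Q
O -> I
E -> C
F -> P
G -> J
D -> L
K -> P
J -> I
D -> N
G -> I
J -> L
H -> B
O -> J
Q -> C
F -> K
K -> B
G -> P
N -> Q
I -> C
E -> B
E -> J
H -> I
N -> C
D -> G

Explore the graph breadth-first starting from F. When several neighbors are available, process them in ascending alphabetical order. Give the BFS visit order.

F G H K O P I J B D Q A C L E M N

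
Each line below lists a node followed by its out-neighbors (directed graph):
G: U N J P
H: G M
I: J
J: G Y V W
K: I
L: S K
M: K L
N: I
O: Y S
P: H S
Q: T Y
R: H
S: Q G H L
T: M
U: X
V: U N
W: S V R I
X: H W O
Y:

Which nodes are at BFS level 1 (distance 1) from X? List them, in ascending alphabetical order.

Level 0: X
Level 1: H, O, W
Level 2: G, I, M, R, S, V, Y
Level 3: J, K, L, N, P, Q, U
Level 4: T

H, O, W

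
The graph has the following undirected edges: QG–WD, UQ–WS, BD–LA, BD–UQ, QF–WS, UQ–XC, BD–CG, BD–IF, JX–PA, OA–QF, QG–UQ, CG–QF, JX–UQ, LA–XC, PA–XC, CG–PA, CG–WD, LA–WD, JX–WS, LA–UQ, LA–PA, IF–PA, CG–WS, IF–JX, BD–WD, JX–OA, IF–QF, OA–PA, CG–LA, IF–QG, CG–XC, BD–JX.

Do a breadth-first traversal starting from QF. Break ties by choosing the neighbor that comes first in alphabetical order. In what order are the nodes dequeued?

QF → CG → IF → OA → WS → BD → LA → PA → WD → XC → JX → QG → UQ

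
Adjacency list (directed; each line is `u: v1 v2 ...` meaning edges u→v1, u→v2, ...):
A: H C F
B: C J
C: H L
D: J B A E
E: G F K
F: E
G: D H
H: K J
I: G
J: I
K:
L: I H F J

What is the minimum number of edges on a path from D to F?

Level 0: D
Level 1: A, B, E, J
Level 2: C, F, G, H, I, K
Level 3: L
F first appears at level 2.

2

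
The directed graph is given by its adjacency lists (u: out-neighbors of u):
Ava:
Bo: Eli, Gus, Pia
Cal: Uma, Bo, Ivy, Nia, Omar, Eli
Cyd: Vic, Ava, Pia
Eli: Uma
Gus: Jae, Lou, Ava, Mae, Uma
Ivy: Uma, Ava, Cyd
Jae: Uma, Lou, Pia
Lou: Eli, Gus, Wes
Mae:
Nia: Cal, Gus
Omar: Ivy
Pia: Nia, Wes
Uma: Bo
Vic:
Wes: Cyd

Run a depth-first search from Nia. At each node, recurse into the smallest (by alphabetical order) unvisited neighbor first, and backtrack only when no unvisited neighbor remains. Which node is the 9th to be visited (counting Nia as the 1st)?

Lou

Visit Nia
Nia → Cal
Cal → Bo
Bo → Eli
Eli → Uma
Bo → Gus
Gus → Ava
Gus → Jae
Jae → Lou
Lou → Wes
Wes → Cyd
Cyd → Pia
Cyd → Vic
Gus → Mae
Cal → Ivy
Cal → Omar

Visit order: Nia, Cal, Bo, Eli, Uma, Gus, Ava, Jae, Lou, Wes, Cyd, Pia, Vic, Mae, Ivy, Omar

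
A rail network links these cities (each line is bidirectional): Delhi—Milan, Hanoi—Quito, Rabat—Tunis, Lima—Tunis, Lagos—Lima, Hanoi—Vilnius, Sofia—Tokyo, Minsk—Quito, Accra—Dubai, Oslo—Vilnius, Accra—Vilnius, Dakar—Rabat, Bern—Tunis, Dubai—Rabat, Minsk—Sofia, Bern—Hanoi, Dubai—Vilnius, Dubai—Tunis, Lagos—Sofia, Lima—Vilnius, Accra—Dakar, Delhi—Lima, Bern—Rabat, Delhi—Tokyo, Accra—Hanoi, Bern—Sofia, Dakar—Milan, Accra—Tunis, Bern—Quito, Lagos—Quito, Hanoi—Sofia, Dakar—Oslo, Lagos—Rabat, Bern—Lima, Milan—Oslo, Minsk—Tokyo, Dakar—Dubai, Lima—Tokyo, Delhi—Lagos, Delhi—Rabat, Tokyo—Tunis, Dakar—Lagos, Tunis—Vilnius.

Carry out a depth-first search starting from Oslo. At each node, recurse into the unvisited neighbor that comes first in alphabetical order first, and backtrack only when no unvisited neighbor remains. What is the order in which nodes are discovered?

Oslo Dakar Accra Dubai Rabat Bern Hanoi Quito Lagos Delhi Lima Tokyo Minsk Sofia Tunis Vilnius Milan

Visit Oslo
Oslo → Dakar
Dakar → Accra
Accra → Dubai
Dubai → Rabat
Rabat → Bern
Bern → Hanoi
Hanoi → Quito
Quito → Lagos
Lagos → Delhi
Delhi → Lima
Lima → Tokyo
Tokyo → Minsk
Minsk → Sofia
Tokyo → Tunis
Tunis → Vilnius
Delhi → Milan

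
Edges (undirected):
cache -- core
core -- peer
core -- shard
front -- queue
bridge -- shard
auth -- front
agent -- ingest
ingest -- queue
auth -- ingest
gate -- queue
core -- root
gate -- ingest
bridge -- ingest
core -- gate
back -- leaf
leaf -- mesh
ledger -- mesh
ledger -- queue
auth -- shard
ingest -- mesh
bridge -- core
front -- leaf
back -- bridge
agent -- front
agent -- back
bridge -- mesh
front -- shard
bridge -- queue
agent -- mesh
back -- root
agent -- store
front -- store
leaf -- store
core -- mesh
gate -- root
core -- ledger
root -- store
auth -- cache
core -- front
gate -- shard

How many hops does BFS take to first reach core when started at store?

Level 0: store
Level 1: agent, front, leaf, root
Level 2: auth, back, core, gate, ingest, mesh, queue, shard
Level 3: bridge, cache, ledger, peer
core first appears at level 2.

2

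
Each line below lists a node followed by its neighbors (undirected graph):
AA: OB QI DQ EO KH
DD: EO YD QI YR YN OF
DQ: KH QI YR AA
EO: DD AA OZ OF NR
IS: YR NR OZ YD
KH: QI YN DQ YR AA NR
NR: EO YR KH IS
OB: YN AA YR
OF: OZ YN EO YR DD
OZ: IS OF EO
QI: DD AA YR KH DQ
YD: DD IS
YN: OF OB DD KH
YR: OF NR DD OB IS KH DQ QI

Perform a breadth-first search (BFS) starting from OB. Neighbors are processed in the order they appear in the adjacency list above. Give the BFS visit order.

Visit OB; enqueue YN, AA, YR → queue [YN, AA, YR]
Visit YN; enqueue OF, DD, KH → queue [AA, YR, OF, DD, KH]
Visit AA; enqueue QI, DQ, EO → queue [YR, OF, DD, KH, QI, DQ, EO]
Visit YR; enqueue NR, IS → queue [OF, DD, KH, QI, DQ, EO, NR, IS]
Visit OF; enqueue OZ → queue [DD, KH, QI, DQ, EO, NR, IS, OZ]
Visit DD; enqueue YD → queue [KH, QI, DQ, EO, NR, IS, OZ, YD]
Visit KH → queue [QI, DQ, EO, NR, IS, OZ, YD]
Visit QI → queue [DQ, EO, NR, IS, OZ, YD]
Visit DQ → queue [EO, NR, IS, OZ, YD]
Visit EO → queue [NR, IS, OZ, YD]
Visit NR → queue [IS, OZ, YD]
Visit IS → queue [OZ, YD]
Visit OZ → queue [YD]
Visit YD → queue []

OB → YN → AA → YR → OF → DD → KH → QI → DQ → EO → NR → IS → OZ → YD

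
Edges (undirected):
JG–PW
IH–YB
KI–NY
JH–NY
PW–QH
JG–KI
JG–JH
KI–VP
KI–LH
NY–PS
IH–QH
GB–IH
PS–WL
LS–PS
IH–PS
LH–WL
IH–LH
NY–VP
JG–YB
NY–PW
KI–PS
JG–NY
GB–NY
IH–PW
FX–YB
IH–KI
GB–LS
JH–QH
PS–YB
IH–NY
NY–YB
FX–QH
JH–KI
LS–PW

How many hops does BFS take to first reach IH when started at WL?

Level 0: WL
Level 1: LH, PS
Level 2: IH, KI, LS, NY, YB
Level 3: FX, GB, JG, JH, PW, QH, VP
IH first appears at level 2.

2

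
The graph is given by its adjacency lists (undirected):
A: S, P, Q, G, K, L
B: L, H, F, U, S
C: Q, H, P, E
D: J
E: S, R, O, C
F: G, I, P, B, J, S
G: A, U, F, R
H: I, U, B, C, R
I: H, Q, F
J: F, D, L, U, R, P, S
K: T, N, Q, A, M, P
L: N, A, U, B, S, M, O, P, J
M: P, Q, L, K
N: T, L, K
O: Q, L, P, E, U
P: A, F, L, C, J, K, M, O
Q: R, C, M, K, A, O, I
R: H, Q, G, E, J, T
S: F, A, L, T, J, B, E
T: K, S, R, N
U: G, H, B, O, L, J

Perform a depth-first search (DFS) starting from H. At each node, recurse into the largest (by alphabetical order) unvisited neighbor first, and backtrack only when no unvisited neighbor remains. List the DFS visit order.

Visit H
H → U
U → O
O → Q
Q → R
R → T
T → S
S → L
L → P
P → M
M → K
K → N
K → A
A → G
G → F
F → J
J → D
F → I
F → B
P → C
C → E

H, U, O, Q, R, T, S, L, P, M, K, N, A, G, F, J, D, I, B, C, E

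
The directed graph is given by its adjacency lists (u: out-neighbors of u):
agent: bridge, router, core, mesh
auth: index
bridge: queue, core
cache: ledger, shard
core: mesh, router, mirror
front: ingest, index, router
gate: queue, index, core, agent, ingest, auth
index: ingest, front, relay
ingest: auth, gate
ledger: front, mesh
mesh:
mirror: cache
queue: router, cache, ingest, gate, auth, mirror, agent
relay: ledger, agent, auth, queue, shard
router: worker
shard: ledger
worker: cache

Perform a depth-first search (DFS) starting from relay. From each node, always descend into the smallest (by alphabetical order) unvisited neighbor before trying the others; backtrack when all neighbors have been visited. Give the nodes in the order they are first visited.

Visit relay
relay → agent
agent → bridge
bridge → core
core → mesh
core → mirror
mirror → cache
cache → ledger
ledger → front
front → index
index → ingest
ingest → auth
ingest → gate
gate → queue
queue → router
router → worker
cache → shard

relay, agent, bridge, core, mesh, mirror, cache, ledger, front, index, ingest, auth, gate, queue, router, worker, shard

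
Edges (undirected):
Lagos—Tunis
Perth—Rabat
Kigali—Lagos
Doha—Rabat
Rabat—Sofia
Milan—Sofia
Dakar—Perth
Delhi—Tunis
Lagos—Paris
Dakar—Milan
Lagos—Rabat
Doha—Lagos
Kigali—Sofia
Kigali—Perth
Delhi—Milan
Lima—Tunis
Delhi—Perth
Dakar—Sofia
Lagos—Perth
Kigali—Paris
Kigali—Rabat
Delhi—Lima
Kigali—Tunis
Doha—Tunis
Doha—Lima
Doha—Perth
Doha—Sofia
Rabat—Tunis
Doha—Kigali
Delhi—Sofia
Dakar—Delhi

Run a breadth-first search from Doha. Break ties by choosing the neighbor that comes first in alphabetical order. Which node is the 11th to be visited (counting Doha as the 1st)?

Visit Doha; enqueue Kigali, Lagos, Lima, Perth, Rabat, Sofia, Tunis → queue [Kigali, Lagos, Lima, Perth, Rabat, Sofia, Tunis]
Visit Kigali; enqueue Paris → queue [Lagos, Lima, Perth, Rabat, Sofia, Tunis, Paris]
Visit Lagos → queue [Lima, Perth, Rabat, Sofia, Tunis, Paris]
Visit Lima; enqueue Delhi → queue [Perth, Rabat, Sofia, Tunis, Paris, Delhi]
Visit Perth; enqueue Dakar → queue [Rabat, Sofia, Tunis, Paris, Delhi, Dakar]
Visit Rabat → queue [Sofia, Tunis, Paris, Delhi, Dakar]
Visit Sofia; enqueue Milan → queue [Tunis, Paris, Delhi, Dakar, Milan]
Visit Tunis → queue [Paris, Delhi, Dakar, Milan]
Visit Paris → queue [Delhi, Dakar, Milan]
Visit Delhi → queue [Dakar, Milan]
Visit Dakar → queue [Milan]
Visit Milan → queue []

Visit order: Doha, Kigali, Lagos, Lima, Perth, Rabat, Sofia, Tunis, Paris, Delhi, Dakar, Milan

Dakar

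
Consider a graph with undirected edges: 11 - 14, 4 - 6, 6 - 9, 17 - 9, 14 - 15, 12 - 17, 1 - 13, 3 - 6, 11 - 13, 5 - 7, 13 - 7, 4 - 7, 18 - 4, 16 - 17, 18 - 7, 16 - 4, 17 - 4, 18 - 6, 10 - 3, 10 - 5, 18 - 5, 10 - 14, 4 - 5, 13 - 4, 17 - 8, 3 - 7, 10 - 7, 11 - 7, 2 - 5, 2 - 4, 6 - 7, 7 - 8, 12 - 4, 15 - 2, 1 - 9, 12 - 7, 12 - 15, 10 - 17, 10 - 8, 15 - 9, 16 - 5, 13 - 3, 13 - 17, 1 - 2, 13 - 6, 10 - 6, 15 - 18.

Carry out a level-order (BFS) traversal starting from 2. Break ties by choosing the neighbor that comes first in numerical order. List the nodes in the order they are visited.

2 -> 1 -> 4 -> 5 -> 15 -> 9 -> 13 -> 6 -> 7 -> 12 -> 16 -> 17 -> 18 -> 10 -> 14 -> 3 -> 11 -> 8

Visit 2; enqueue 1, 4, 5, 15 → queue [1, 4, 5, 15]
Visit 1; enqueue 9, 13 → queue [4, 5, 15, 9, 13]
Visit 4; enqueue 6, 7, 12, 16, 17, 18 → queue [5, 15, 9, 13, 6, 7, 12, 16, 17, 18]
Visit 5; enqueue 10 → queue [15, 9, 13, 6, 7, 12, 16, 17, 18, 10]
Visit 15; enqueue 14 → queue [9, 13, 6, 7, 12, 16, 17, 18, 10, 14]
Visit 9 → queue [13, 6, 7, 12, 16, 17, 18, 10, 14]
Visit 13; enqueue 3, 11 → queue [6, 7, 12, 16, 17, 18, 10, 14, 3, 11]
Visit 6 → queue [7, 12, 16, 17, 18, 10, 14, 3, 11]
Visit 7; enqueue 8 → queue [12, 16, 17, 18, 10, 14, 3, 11, 8]
Visit 12 → queue [16, 17, 18, 10, 14, 3, 11, 8]
Visit 16 → queue [17, 18, 10, 14, 3, 11, 8]
Visit 17 → queue [18, 10, 14, 3, 11, 8]
Visit 18 → queue [10, 14, 3, 11, 8]
Visit 10 → queue [14, 3, 11, 8]
Visit 14 → queue [3, 11, 8]
Visit 3 → queue [11, 8]
Visit 11 → queue [8]
Visit 8 → queue []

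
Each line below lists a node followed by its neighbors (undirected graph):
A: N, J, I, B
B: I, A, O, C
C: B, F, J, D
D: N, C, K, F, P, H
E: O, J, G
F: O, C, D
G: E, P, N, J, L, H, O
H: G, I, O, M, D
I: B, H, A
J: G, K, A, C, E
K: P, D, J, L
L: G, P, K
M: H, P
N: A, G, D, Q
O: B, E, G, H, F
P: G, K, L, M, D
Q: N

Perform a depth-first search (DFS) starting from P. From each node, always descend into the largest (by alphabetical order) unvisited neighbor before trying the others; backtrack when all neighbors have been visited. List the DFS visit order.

Visit P
P → M
M → H
H → O
O → G
G → N
N → Q
N → D
D → K
K → L
K → J
J → E
J → C
C → F
C → B
B → I
I → A

P, M, H, O, G, N, Q, D, K, L, J, E, C, F, B, I, A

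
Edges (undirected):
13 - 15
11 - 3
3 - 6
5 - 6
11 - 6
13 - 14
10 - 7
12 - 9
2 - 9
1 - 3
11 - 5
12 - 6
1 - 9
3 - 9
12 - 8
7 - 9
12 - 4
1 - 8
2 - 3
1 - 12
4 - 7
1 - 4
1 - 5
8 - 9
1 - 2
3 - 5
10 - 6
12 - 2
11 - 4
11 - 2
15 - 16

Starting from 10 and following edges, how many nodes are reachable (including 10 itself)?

BFS from 10 visits: 10, 7, 6, 9, 4, 12, 11, 5, 3, 8, 2, 1
Reachable nodes: 12 of 16 total.

12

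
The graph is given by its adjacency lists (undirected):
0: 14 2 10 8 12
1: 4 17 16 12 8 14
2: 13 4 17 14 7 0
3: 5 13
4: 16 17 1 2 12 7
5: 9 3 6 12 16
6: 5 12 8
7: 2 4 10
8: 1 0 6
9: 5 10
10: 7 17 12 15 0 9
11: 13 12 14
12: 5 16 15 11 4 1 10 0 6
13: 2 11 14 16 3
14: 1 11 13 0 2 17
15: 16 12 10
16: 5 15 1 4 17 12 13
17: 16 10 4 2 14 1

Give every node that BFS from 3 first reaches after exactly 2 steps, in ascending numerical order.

2, 6, 9, 11, 12, 14, 16

Level 0: 3
Level 1: 5, 13
Level 2: 2, 6, 9, 11, 12, 14, 16
Level 3: 0, 1, 4, 7, 8, 10, 15, 17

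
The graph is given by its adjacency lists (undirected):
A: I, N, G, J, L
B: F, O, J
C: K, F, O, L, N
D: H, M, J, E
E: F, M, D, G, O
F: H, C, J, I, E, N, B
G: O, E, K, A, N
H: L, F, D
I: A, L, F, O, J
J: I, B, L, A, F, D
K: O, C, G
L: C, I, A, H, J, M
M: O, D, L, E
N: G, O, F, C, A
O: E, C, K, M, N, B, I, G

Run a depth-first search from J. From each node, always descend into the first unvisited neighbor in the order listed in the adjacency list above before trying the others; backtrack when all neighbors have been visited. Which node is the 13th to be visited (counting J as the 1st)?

M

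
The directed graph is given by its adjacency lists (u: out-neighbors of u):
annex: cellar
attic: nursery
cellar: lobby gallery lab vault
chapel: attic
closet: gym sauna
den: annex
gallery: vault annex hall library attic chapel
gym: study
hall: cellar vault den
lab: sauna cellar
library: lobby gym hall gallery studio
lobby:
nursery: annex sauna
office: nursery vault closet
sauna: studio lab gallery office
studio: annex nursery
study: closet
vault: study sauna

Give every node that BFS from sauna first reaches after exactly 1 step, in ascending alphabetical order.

Level 0: sauna
Level 1: gallery, lab, office, studio
Level 2: annex, attic, cellar, chapel, closet, hall, library, nursery, vault
Level 3: den, gym, lobby, study

gallery, lab, office, studio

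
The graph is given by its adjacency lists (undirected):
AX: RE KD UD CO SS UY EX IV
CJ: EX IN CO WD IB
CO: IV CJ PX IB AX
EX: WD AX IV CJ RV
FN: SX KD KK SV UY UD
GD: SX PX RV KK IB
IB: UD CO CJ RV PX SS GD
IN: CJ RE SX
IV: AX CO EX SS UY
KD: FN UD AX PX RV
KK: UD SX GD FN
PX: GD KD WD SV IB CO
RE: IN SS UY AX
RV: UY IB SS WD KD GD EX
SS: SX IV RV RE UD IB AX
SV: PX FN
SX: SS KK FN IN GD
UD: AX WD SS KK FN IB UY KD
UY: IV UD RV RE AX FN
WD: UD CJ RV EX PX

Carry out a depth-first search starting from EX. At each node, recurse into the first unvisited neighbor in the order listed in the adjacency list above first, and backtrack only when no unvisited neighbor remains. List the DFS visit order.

Visit EX
EX → WD
WD → UD
UD → AX
AX → RE
RE → IN
IN → CJ
CJ → CO
CO → IV
IV → SS
SS → SX
SX → KK
KK → GD
GD → PX
PX → KD
KD → FN
FN → SV
FN → UY
UY → RV
RV → IB

EX WD UD AX RE IN CJ CO IV SS SX KK GD PX KD FN SV UY RV IB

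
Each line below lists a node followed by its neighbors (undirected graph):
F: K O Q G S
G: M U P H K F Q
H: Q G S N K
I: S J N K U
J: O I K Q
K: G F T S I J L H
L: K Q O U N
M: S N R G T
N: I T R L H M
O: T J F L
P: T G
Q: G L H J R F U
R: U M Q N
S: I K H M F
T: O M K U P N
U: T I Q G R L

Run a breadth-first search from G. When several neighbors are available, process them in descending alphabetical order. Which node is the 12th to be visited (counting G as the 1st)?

I

Visit G; enqueue U, Q, P, M, K, H, F → queue [U, Q, P, M, K, H, F]
Visit U; enqueue T, R, L, I → queue [Q, P, M, K, H, F, T, R, L, I]
Visit Q; enqueue J → queue [P, M, K, H, F, T, R, L, I, J]
Visit P → queue [M, K, H, F, T, R, L, I, J]
Visit M; enqueue S, N → queue [K, H, F, T, R, L, I, J, S, N]
Visit K → queue [H, F, T, R, L, I, J, S, N]
Visit H → queue [F, T, R, L, I, J, S, N]
Visit F; enqueue O → queue [T, R, L, I, J, S, N, O]
Visit T → queue [R, L, I, J, S, N, O]
Visit R → queue [L, I, J, S, N, O]
Visit L → queue [I, J, S, N, O]
Visit I → queue [J, S, N, O]
Visit J → queue [S, N, O]
Visit S → queue [N, O]
Visit N → queue [O]
Visit O → queue []

Visit order: G, U, Q, P, M, K, H, F, T, R, L, I, J, S, N, O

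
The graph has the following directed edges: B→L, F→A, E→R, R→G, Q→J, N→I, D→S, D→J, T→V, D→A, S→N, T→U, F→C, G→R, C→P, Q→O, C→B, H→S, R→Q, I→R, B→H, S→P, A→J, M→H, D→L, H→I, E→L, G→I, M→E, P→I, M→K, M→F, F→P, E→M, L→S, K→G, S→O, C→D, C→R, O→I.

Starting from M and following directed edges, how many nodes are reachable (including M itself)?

BFS from M visits: M, E, F, H, K, L, R, A, C, P, I, S, G, Q, J, B, D, N, O
Reachable nodes: 19 of 22 total.

19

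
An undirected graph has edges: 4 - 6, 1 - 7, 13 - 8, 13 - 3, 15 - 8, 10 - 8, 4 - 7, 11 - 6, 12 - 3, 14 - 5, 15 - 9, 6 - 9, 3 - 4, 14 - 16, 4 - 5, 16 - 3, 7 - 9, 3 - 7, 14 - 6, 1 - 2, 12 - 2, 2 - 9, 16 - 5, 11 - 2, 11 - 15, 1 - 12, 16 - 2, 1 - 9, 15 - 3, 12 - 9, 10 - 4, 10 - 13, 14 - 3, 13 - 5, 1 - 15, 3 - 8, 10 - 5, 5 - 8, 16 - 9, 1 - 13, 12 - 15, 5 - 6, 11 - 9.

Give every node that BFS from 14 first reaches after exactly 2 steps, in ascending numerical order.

2, 4, 7, 8, 9, 10, 11, 12, 13, 15

Level 0: 14
Level 1: 3, 5, 6, 16
Level 2: 2, 4, 7, 8, 9, 10, 11, 12, 13, 15
Level 3: 1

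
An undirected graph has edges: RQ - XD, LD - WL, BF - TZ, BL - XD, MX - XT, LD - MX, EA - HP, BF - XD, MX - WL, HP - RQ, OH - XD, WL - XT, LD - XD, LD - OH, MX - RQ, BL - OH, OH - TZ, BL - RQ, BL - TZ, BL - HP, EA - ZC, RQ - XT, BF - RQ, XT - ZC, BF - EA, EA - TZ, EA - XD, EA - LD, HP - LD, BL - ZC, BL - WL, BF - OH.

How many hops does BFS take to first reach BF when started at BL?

2

Level 0: BL
Level 1: HP, OH, RQ, TZ, WL, XD, ZC
Level 2: BF, EA, LD, MX, XT
BF first appears at level 2.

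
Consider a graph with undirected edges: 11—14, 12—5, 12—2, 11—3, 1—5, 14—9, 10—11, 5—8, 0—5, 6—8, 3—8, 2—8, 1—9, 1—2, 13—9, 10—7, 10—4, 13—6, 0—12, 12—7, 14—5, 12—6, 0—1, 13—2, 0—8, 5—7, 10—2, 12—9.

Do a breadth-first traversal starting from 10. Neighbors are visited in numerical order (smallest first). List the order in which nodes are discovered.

10 -> 2 -> 4 -> 7 -> 11 -> 1 -> 8 -> 12 -> 13 -> 5 -> 3 -> 14 -> 0 -> 9 -> 6

Visit 10; enqueue 2, 4, 7, 11 → queue [2, 4, 7, 11]
Visit 2; enqueue 1, 8, 12, 13 → queue [4, 7, 11, 1, 8, 12, 13]
Visit 4 → queue [7, 11, 1, 8, 12, 13]
Visit 7; enqueue 5 → queue [11, 1, 8, 12, 13, 5]
Visit 11; enqueue 3, 14 → queue [1, 8, 12, 13, 5, 3, 14]
Visit 1; enqueue 0, 9 → queue [8, 12, 13, 5, 3, 14, 0, 9]
Visit 8; enqueue 6 → queue [12, 13, 5, 3, 14, 0, 9, 6]
Visit 12 → queue [13, 5, 3, 14, 0, 9, 6]
Visit 13 → queue [5, 3, 14, 0, 9, 6]
Visit 5 → queue [3, 14, 0, 9, 6]
Visit 3 → queue [14, 0, 9, 6]
Visit 14 → queue [0, 9, 6]
Visit 0 → queue [9, 6]
Visit 9 → queue [6]
Visit 6 → queue []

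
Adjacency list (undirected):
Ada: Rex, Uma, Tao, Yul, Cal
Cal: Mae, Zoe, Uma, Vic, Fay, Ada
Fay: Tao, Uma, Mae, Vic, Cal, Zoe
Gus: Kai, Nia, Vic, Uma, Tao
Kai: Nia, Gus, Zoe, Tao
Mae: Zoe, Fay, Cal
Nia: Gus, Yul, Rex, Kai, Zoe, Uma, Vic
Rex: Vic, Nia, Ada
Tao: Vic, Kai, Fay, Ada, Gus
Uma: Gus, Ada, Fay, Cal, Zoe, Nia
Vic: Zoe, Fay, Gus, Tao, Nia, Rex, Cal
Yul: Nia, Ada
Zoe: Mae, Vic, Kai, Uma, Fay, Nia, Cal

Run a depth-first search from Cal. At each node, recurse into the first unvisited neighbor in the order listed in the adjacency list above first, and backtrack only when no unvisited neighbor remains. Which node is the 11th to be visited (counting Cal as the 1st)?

Ada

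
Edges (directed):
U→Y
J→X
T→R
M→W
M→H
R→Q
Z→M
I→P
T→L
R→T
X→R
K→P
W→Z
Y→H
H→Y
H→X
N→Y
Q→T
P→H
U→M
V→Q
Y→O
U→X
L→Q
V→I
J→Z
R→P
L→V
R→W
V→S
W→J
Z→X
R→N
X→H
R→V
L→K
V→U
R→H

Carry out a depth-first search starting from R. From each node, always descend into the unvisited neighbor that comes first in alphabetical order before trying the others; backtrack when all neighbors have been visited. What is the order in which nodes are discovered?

R → H → X → Y → O → N → P → Q → T → L → K → V → I → S → U → M → W → J → Z

Visit R
R → H
H → X
H → Y
Y → O
R → N
R → P
R → Q
Q → T
T → L
L → K
L → V
V → I
V → S
V → U
U → M
M → W
W → J
J → Z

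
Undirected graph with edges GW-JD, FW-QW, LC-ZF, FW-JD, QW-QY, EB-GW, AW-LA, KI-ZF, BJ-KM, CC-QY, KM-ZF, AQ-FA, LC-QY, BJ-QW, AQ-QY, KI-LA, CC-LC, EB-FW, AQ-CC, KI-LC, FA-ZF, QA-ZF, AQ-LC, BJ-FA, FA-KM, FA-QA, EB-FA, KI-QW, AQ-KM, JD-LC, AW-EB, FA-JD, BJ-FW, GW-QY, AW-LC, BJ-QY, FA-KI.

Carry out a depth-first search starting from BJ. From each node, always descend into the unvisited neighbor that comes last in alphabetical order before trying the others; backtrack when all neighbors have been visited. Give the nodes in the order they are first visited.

BJ, QY, QW, KI, ZF, QA, FA, KM, AQ, LC, JD, GW, EB, FW, AW, LA, CC

Visit BJ
BJ → QY
QY → QW
QW → KI
KI → ZF
ZF → QA
QA → FA
FA → KM
KM → AQ
AQ → LC
LC → JD
JD → GW
GW → EB
EB → FW
EB → AW
AW → LA
LC → CC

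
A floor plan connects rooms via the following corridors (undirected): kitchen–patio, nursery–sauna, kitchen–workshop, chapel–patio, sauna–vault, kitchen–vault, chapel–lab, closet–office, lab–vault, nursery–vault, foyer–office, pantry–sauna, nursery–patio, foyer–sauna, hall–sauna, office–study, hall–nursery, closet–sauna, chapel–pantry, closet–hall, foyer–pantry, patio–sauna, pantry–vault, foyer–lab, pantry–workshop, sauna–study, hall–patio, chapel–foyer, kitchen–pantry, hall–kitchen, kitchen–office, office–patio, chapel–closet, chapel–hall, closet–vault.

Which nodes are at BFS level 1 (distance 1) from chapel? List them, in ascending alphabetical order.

closet, foyer, hall, lab, pantry, patio

Level 0: chapel
Level 1: closet, foyer, hall, lab, pantry, patio
Level 2: kitchen, nursery, office, sauna, vault, workshop
Level 3: study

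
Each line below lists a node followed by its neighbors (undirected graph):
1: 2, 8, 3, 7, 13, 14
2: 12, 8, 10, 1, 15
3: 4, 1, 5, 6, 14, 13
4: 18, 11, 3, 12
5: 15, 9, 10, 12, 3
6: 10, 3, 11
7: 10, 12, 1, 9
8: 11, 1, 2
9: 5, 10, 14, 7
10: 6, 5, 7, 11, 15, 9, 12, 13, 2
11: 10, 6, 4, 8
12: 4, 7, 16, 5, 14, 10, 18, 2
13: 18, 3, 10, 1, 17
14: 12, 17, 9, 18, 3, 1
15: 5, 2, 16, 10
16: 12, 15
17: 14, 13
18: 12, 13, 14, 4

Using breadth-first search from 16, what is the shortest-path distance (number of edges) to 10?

2

Level 0: 16
Level 1: 12, 15
Level 2: 2, 4, 5, 7, 10, 14, 18
Level 3: 1, 3, 6, 8, 9, 11, 13, 17
10 first appears at level 2.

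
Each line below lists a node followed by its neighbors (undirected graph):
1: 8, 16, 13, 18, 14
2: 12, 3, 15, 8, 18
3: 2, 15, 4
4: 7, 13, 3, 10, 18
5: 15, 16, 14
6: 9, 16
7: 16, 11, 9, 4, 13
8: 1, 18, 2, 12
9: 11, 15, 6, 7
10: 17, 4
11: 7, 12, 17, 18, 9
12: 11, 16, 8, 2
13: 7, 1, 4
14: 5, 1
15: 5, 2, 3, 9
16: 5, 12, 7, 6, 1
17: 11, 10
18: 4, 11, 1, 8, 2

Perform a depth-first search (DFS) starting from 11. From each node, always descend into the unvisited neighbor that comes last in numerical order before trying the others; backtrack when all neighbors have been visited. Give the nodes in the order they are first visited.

11, 18, 8, 12, 16, 7, 13, 4, 10, 17, 3, 15, 9, 6, 5, 14, 1, 2

Visit 11
11 → 18
18 → 8
8 → 12
12 → 16
16 → 7
7 → 13
13 → 4
4 → 10
10 → 17
4 → 3
3 → 15
15 → 9
9 → 6
15 → 5
5 → 14
14 → 1
15 → 2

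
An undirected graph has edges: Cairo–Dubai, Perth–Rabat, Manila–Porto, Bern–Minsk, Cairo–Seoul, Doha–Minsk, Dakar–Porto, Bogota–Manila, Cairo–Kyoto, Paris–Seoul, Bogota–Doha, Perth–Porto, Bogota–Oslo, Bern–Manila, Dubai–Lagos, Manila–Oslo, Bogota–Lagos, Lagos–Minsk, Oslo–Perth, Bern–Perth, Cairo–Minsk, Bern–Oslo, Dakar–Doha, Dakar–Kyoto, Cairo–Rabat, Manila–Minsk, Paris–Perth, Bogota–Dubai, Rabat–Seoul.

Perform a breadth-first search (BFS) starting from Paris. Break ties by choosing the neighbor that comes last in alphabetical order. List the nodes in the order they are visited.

Visit Paris; enqueue Seoul, Perth → queue [Seoul, Perth]
Visit Seoul; enqueue Rabat, Cairo → queue [Perth, Rabat, Cairo]
Visit Perth; enqueue Porto, Oslo, Bern → queue [Rabat, Cairo, Porto, Oslo, Bern]
Visit Rabat → queue [Cairo, Porto, Oslo, Bern]
Visit Cairo; enqueue Minsk, Kyoto, Dubai → queue [Porto, Oslo, Bern, Minsk, Kyoto, Dubai]
Visit Porto; enqueue Manila, Dakar → queue [Oslo, Bern, Minsk, Kyoto, Dubai, Manila, Dakar]
Visit Oslo; enqueue Bogota → queue [Bern, Minsk, Kyoto, Dubai, Manila, Dakar, Bogota]
Visit Bern → queue [Minsk, Kyoto, Dubai, Manila, Dakar, Bogota]
Visit Minsk; enqueue Lagos, Doha → queue [Kyoto, Dubai, Manila, Dakar, Bogota, Lagos, Doha]
Visit Kyoto → queue [Dubai, Manila, Dakar, Bogota, Lagos, Doha]
Visit Dubai → queue [Manila, Dakar, Bogota, Lagos, Doha]
Visit Manila → queue [Dakar, Bogota, Lagos, Doha]
Visit Dakar → queue [Bogota, Lagos, Doha]
Visit Bogota → queue [Lagos, Doha]
Visit Lagos → queue [Doha]
Visit Doha → queue []

Paris, Seoul, Perth, Rabat, Cairo, Porto, Oslo, Bern, Minsk, Kyoto, Dubai, Manila, Dakar, Bogota, Lagos, Doha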